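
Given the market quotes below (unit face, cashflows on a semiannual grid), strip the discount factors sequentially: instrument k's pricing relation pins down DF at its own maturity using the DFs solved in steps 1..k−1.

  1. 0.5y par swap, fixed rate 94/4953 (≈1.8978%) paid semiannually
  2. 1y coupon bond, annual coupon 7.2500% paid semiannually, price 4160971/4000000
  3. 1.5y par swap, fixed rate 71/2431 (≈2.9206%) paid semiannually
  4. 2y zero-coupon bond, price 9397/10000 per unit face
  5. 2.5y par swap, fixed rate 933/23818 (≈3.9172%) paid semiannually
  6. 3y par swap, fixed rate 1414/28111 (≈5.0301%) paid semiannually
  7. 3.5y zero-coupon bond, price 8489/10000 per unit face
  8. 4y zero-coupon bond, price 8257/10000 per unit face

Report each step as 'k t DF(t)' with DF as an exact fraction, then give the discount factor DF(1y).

1 1/2 4953/5000
2 1 2423/2500
3 3/2 4787/5000
4 2 9397/10000
5 5/2 9067/10000
6 3 4293/5000
7 7/2 8489/10000
8 4 8257/10000
DF(1y) = 2423/2500 ≈ 0.969200

step 1 [0.5y] swap r/2=47/4953: DF=(1 − 47/4953·(0))/(1+47/4953) = 4953/5000 ≈ 0.990600
step 2 [1y] bond c/2=29/800: DF=(4160971/4000000 − 29/800·(0.990600))/(1+29/800) = 2423/2500 ≈ 0.969200
step 3 [1.5y] swap r/2=71/4862: DF=(1 − 71/4862·(0.990600+0.969200))/(1+71/4862) = 4787/5000 ≈ 0.957400
step 4 [2y] zero: DF = P = 9397/10000 ≈ 0.939700
step 5 [2.5y] swap r/2=933/47636: DF=(1 − 933/47636·(0.990600+0.969200+0.957400+0.939700))/(1+933/47636) = 9067/10000 ≈ 0.906700
step 6 [3y] swap r/2=707/28111: DF=(1 − 707/28111·(0.990600+0.969200+0.957400+0.939700+0.906700))/(1+707/28111) = 4293/5000 ≈ 0.858600
step 7 [3.5y] zero: DF = P = 8489/10000 ≈ 0.848900
step 8 [4y] zero: DF = P = 8257/10000 ≈ 0.825700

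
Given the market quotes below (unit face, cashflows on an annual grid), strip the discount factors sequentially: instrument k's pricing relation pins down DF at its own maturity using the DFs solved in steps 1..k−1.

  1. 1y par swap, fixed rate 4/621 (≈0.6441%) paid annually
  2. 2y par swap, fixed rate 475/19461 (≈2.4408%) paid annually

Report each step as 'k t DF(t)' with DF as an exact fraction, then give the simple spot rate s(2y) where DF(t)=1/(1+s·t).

1 1 621/625
2 2 381/400
s(2y) = (1/(381/400) − 1)/(2) = 19/762 ≈ 2.4934%

step 1 [1y] swap r/1=4/621: DF=(1 − 4/621·(0))/(1+4/621) = 621/625 ≈ 0.993600
step 2 [2y] swap r/1=475/19461: DF=(1 − 475/19461·(0.993600))/(1+475/19461) = 381/400 ≈ 0.952500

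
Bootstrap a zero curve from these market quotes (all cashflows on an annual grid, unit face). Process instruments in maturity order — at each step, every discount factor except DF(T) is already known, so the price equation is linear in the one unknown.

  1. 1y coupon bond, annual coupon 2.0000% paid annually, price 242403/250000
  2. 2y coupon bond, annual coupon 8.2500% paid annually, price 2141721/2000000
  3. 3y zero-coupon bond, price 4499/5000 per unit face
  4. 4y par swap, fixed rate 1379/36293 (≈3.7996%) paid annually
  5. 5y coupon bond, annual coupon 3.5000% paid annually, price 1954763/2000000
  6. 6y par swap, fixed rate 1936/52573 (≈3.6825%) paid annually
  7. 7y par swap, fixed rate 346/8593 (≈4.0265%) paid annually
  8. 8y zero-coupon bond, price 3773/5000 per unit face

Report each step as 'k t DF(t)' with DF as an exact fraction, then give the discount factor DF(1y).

step 1 [1y] bond c/1=1/50: DF=(242403/250000 − 1/50·(0))/(1+1/50) = 4753/5000 ≈ 0.950600
step 2 [2y] bond c/1=33/400: DF=(2141721/2000000 − 33/400·(0.950600))/(1+33/400) = 573/625 ≈ 0.916800
step 3 [3y] zero: DF = P = 4499/5000 ≈ 0.899800
step 4 [4y] swap r/1=1379/36293: DF=(1 − 1379/36293·(0.950600+0.916800+0.899800))/(1+1379/36293) = 8621/10000 ≈ 0.862100
step 5 [5y] bond c/1=7/200: DF=(1954763/2000000 − 7/200·(0.950600+0.916800+0.899800+0.862100))/(1+7/200) = 1027/1250 ≈ 0.821600
step 6 [6y] swap r/1=1936/52573: DF=(1 − 1936/52573·(0.950600+0.916800+0.899800+0.862100+0.821600))/(1+1936/52573) = 504/625 ≈ 0.806400
step 7 [7y] swap r/1=346/8593: DF=(1 − 346/8593·(0.950600+0.916800+0.899800+0.862100+0.821600+0.806400))/(1+346/8593) = 3789/5000 ≈ 0.757800
step 8 [8y] zero: DF = P = 3773/5000 ≈ 0.754600

1 1 4753/5000
2 2 573/625
3 3 4499/5000
4 4 8621/10000
5 5 1027/1250
6 6 504/625
7 7 3789/5000
8 8 3773/5000
DF(1y) = 4753/5000 ≈ 0.950600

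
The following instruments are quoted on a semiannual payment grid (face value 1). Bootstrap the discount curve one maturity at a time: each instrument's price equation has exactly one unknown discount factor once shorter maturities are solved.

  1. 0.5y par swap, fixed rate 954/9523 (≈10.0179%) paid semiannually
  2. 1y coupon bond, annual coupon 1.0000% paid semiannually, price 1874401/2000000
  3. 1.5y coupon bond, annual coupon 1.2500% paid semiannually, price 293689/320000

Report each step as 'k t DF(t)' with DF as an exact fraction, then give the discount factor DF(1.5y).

step 1 [0.5y] swap r/2=477/9523: DF=(1 − 477/9523·(0))/(1+477/9523) = 9523/10000 ≈ 0.952300
step 2 [1y] bond c/2=1/200: DF=(1874401/2000000 − 1/200·(0.952300))/(1+1/200) = 4639/5000 ≈ 0.927800
step 3 [1.5y] bond c/2=1/160: DF=(293689/320000 − 1/160·(0.952300+0.927800))/(1+1/160) = 2251/2500 ≈ 0.900400

1 1/2 9523/10000
2 1 4639/5000
3 3/2 2251/2500
DF(1.5y) = 2251/2500 ≈ 0.900400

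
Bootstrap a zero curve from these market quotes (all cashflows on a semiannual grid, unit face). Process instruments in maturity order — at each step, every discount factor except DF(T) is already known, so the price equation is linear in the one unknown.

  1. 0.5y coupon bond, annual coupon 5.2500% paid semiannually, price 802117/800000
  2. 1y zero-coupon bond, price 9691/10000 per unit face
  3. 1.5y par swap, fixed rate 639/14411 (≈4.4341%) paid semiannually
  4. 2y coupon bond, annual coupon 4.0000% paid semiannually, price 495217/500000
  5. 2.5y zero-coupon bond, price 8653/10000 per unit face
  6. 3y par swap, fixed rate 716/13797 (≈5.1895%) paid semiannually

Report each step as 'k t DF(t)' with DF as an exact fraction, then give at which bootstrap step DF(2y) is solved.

step 1 [0.5y] bond c/2=21/800: DF=(802117/800000 − 21/800·(0))/(1+21/800) = 977/1000 ≈ 0.977000
step 2 [1y] zero: DF = P = 9691/10000 ≈ 0.969100
step 3 [1.5y] swap r/2=639/28822: DF=(1 − 639/28822·(0.977000+0.969100))/(1+639/28822) = 9361/10000 ≈ 0.936100
step 4 [2y] bond c/2=1/50: DF=(495217/500000 − 1/50·(0.977000+0.969100+0.936100))/(1+1/50) = 1829/2000 ≈ 0.914500
step 5 [2.5y] zero: DF = P = 8653/10000 ≈ 0.865300
step 6 [3y] swap r/2=358/13797: DF=(1 − 358/13797·(0.977000+0.969100+0.936100+0.914500+0.865300))/(1+358/13797) = 1071/1250 ≈ 0.856800

1 1/2 977/1000
2 1 9691/10000
3 3/2 9361/10000
4 2 1829/2000
5 5/2 8653/10000
6 3 1071/1250
DF(2y) is solved at step 4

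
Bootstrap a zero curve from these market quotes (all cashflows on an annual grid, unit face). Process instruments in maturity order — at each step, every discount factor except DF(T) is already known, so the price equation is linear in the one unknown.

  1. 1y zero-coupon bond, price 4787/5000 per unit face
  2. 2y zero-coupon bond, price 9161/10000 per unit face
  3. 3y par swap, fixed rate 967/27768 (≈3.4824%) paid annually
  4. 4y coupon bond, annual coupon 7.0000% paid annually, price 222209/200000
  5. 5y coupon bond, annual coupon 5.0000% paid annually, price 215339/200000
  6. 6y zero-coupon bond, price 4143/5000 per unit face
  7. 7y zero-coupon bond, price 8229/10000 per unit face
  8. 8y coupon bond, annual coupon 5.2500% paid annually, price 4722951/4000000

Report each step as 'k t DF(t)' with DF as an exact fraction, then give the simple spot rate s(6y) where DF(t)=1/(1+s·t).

1 1 4787/5000
2 2 9161/10000
3 3 9033/10000
4 4 8567/10000
5 5 2131/2500
6 6 4143/5000
7 7 8229/10000
8 8 8157/10000
s(6y) = (1/(4143/5000) − 1)/(6) = 857/24858 ≈ 3.4476%

step 1 [1y] zero: DF = P = 4787/5000 ≈ 0.957400
step 2 [2y] zero: DF = P = 9161/10000 ≈ 0.916100
step 3 [3y] swap r/1=967/27768: DF=(1 − 967/27768·(0.957400+0.916100))/(1+967/27768) = 9033/10000 ≈ 0.903300
step 4 [4y] bond c/1=7/100: DF=(222209/200000 − 7/100·(0.957400+0.916100+0.903300))/(1+7/100) = 8567/10000 ≈ 0.856700
step 5 [5y] bond c/1=1/20: DF=(215339/200000 − 1/20·(0.957400+0.916100+0.903300+0.856700))/(1+1/20) = 2131/2500 ≈ 0.852400
step 6 [6y] zero: DF = P = 4143/5000 ≈ 0.828600
step 7 [7y] zero: DF = P = 8229/10000 ≈ 0.822900
step 8 [8y] bond c/1=21/400: DF=(4722951/4000000 − 21/400·(0.957400+0.916100+0.903300+0.856700+0.852400+0.828600+0.822900))/(1+21/400) = 8157/10000 ≈ 0.815700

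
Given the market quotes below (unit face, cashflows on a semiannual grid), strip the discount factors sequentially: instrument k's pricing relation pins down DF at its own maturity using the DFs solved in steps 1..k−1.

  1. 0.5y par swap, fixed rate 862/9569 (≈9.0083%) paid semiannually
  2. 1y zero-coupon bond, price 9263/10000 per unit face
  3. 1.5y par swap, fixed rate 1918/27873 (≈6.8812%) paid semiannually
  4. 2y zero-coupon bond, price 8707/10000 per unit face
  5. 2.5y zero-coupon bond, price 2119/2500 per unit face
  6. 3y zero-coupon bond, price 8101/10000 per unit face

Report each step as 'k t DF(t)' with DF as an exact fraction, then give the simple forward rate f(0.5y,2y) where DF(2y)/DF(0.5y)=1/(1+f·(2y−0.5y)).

step 1 [0.5y] swap r/2=431/9569: DF=(1 − 431/9569·(0))/(1+431/9569) = 9569/10000 ≈ 0.956900
step 2 [1y] zero: DF = P = 9263/10000 ≈ 0.926300
step 3 [1.5y] swap r/2=959/27873: DF=(1 − 959/27873·(0.956900+0.926300))/(1+959/27873) = 9041/10000 ≈ 0.904100
step 4 [2y] zero: DF = P = 8707/10000 ≈ 0.870700
step 5 [2.5y] zero: DF = P = 2119/2500 ≈ 0.847600
step 6 [3y] zero: DF = P = 8101/10000 ≈ 0.810100

1 1/2 9569/10000
2 1 9263/10000
3 3/2 9041/10000
4 2 8707/10000
5 5/2 2119/2500
6 3 8101/10000
f(0.5y,2y) = ((9569/10000)/(8707/10000) − 1)/(3/2) = 1724/26121 ≈ 6.6001%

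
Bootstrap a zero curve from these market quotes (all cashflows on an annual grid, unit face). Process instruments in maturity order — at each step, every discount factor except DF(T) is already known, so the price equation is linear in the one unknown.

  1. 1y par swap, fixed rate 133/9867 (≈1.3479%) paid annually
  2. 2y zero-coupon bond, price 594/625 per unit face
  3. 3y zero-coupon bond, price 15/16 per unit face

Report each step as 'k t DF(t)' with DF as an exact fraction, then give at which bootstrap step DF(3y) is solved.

1 1 9867/10000
2 2 594/625
3 3 15/16
DF(3y) is solved at step 3

step 1 [1y] swap r/1=133/9867: DF=(1 − 133/9867·(0))/(1+133/9867) = 9867/10000 ≈ 0.986700
step 2 [2y] zero: DF = P = 594/625 ≈ 0.950400
step 3 [3y] zero: DF = P = 15/16 ≈ 0.937500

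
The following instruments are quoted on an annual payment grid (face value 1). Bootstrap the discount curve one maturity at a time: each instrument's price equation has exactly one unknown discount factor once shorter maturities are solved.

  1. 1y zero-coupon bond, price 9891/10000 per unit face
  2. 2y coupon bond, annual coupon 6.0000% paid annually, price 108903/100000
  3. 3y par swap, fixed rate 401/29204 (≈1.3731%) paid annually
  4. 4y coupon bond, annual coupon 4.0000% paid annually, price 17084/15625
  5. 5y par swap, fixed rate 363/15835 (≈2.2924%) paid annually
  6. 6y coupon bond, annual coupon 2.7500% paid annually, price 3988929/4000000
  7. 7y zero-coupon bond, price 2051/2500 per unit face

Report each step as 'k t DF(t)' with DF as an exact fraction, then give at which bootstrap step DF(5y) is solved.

1 1 9891/10000
2 2 4857/5000
3 3 9599/10000
4 4 939/1000
5 5 8911/10000
6 6 4217/5000
7 7 2051/2500
DF(5y) is solved at step 5

step 1 [1y] zero: DF = P = 9891/10000 ≈ 0.989100
step 2 [2y] bond c/1=3/50: DF=(108903/100000 − 3/50·(0.989100))/(1+3/50) = 4857/5000 ≈ 0.971400
step 3 [3y] swap r/1=401/29204: DF=(1 − 401/29204·(0.989100+0.971400))/(1+401/29204) = 9599/10000 ≈ 0.959900
step 4 [4y] bond c/1=1/25: DF=(17084/15625 − 1/25·(0.989100+0.971400+0.959900))/(1+1/25) = 939/1000 ≈ 0.939000
step 5 [5y] swap r/1=363/15835: DF=(1 − 363/15835·(0.989100+0.971400+0.959900+0.939000))/(1+363/15835) = 8911/10000 ≈ 0.891100
step 6 [6y] bond c/1=11/400: DF=(3988929/4000000 − 11/400·(0.989100+0.971400+0.959900+0.939000+0.891100))/(1+11/400) = 4217/5000 ≈ 0.843400
step 7 [7y] zero: DF = P = 2051/2500 ≈ 0.820400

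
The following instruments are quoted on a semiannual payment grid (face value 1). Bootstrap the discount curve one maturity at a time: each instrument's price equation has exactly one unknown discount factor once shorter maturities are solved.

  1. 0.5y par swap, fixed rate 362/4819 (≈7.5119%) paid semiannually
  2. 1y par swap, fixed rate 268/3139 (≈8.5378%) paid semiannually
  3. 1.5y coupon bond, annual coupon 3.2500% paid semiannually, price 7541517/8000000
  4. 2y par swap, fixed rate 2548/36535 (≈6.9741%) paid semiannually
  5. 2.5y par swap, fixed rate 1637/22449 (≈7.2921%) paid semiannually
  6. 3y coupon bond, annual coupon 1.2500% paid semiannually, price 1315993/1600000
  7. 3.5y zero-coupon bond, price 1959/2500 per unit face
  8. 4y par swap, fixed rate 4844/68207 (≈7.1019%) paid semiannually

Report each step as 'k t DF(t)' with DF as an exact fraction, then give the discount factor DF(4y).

step 1 [0.5y] swap r/2=181/4819: DF=(1 − 181/4819·(0))/(1+181/4819) = 4819/5000 ≈ 0.963800
step 2 [1y] swap r/2=134/3139: DF=(1 − 134/3139·(0.963800))/(1+134/3139) = 2299/2500 ≈ 0.919600
step 3 [1.5y] bond c/2=13/800: DF=(7541517/8000000 − 13/800·(0.963800+0.919600))/(1+13/800) = 359/400 ≈ 0.897500
step 4 [2y] swap r/2=1274/36535: DF=(1 − 1274/36535·(0.963800+0.919600+0.897500))/(1+1274/36535) = 4363/5000 ≈ 0.872600
step 5 [2.5y] swap r/2=1637/44898: DF=(1 − 1637/44898·(0.963800+0.919600+0.897500+0.872600))/(1+1637/44898) = 8363/10000 ≈ 0.836300
step 6 [3y] bond c/2=1/160: DF=(1315993/1600000 − 1/160·(0.963800+0.919600+0.897500+0.872600+0.836300))/(1+1/160) = 1579/2000 ≈ 0.789500
step 7 [3.5y] zero: DF = P = 1959/2500 ≈ 0.783600
step 8 [4y] swap r/2=2422/68207: DF=(1 − 2422/68207·(0.963800+0.919600+0.897500+0.872600+0.836300+0.789500+0.783600))/(1+2422/68207) = 3789/5000 ≈ 0.757800

1 1/2 4819/5000
2 1 2299/2500
3 3/2 359/400
4 2 4363/5000
5 5/2 8363/10000
6 3 1579/2000
7 7/2 1959/2500
8 4 3789/5000
DF(4y) = 3789/5000 ≈ 0.757800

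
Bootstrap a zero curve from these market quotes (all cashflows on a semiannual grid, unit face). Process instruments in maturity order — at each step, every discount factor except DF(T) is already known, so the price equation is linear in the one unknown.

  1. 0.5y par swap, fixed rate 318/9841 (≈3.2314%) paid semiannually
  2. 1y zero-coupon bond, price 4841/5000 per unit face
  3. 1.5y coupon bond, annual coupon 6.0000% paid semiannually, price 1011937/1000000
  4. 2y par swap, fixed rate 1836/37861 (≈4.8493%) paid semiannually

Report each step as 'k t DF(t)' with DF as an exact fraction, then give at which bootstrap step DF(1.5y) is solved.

1 1/2 9841/10000
2 1 4841/5000
3 3/2 1157/1250
4 2 4541/5000
DF(1.5y) is solved at step 3

step 1 [0.5y] swap r/2=159/9841: DF=(1 − 159/9841·(0))/(1+159/9841) = 9841/10000 ≈ 0.984100
step 2 [1y] zero: DF = P = 4841/5000 ≈ 0.968200
step 3 [1.5y] bond c/2=3/100: DF=(1011937/1000000 − 3/100·(0.984100+0.968200))/(1+3/100) = 1157/1250 ≈ 0.925600
step 4 [2y] swap r/2=918/37861: DF=(1 − 918/37861·(0.984100+0.968200+0.925600))/(1+918/37861) = 4541/5000 ≈ 0.908200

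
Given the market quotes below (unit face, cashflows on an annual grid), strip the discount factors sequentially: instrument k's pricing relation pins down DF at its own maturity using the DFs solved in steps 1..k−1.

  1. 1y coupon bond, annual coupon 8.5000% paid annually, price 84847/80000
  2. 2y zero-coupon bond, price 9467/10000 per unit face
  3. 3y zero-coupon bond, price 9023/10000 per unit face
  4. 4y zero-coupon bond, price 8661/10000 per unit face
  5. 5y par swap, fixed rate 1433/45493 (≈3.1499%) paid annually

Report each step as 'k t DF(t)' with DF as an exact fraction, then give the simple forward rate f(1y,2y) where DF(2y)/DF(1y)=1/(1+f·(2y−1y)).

1 1 391/400
2 2 9467/10000
3 3 9023/10000
4 4 8661/10000
5 5 8567/10000
f(1y,2y) = ((391/400)/(9467/10000) − 1)/(1) = 308/9467 ≈ 3.2534%

step 1 [1y] bond c/1=17/200: DF=(84847/80000 − 17/200·(0))/(1+17/200) = 391/400 ≈ 0.977500
step 2 [2y] zero: DF = P = 9467/10000 ≈ 0.946700
step 3 [3y] zero: DF = P = 9023/10000 ≈ 0.902300
step 4 [4y] zero: DF = P = 8661/10000 ≈ 0.866100
step 5 [5y] swap r/1=1433/45493: DF=(1 − 1433/45493·(0.977500+0.946700+0.902300+0.866100))/(1+1433/45493) = 8567/10000 ≈ 0.856700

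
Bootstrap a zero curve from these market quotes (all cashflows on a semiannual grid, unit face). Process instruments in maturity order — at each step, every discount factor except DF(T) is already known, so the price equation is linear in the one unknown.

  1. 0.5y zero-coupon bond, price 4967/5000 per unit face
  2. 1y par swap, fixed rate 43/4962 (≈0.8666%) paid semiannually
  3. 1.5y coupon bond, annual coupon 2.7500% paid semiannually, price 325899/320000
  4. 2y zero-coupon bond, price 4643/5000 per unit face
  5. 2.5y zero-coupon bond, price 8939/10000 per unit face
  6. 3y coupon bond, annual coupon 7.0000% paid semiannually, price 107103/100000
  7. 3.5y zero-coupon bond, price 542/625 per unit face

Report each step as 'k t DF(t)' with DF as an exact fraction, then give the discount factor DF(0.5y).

step 1 [0.5y] zero: DF = P = 4967/5000 ≈ 0.993400
step 2 [1y] swap r/2=43/9924: DF=(1 − 43/9924·(0.993400))/(1+43/9924) = 4957/5000 ≈ 0.991400
step 3 [1.5y] bond c/2=11/800: DF=(325899/320000 − 11/800·(0.993400+0.991400))/(1+11/800) = 9777/10000 ≈ 0.977700
step 4 [2y] zero: DF = P = 4643/5000 ≈ 0.928600
step 5 [2.5y] zero: DF = P = 8939/10000 ≈ 0.893900
step 6 [3y] bond c/2=7/200: DF=(107103/100000 − 7/200·(0.993400+0.991400+0.977700+0.928600+0.893900))/(1+7/200) = 873/1000 ≈ 0.873000
step 7 [3.5y] zero: DF = P = 542/625 ≈ 0.867200

1 1/2 4967/5000
2 1 4957/5000
3 3/2 9777/10000
4 2 4643/5000
5 5/2 8939/10000
6 3 873/1000
7 7/2 542/625
DF(0.5y) = 4967/5000 ≈ 0.993400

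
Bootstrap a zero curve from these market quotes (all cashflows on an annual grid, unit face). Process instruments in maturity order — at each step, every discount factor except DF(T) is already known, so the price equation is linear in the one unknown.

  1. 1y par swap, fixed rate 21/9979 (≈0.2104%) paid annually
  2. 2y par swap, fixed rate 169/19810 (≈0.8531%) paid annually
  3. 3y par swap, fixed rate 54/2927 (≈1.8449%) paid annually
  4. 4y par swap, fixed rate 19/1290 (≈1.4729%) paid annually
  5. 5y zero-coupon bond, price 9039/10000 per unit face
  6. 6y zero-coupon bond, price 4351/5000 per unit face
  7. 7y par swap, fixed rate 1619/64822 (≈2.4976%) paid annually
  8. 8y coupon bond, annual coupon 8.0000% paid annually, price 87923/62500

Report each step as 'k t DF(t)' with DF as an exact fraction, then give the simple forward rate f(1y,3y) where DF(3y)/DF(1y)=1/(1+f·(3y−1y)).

1 1 9979/10000
2 2 9831/10000
3 3 473/500
4 4 943/1000
5 5 9039/10000
6 6 4351/5000
7 7 8381/10000
8 8 514/625
f(1y,3y) = ((9979/10000)/(473/500) − 1)/(2) = 519/18920 ≈ 2.7431%

step 1 [1y] swap r/1=21/9979: DF=(1 − 21/9979·(0))/(1+21/9979) = 9979/10000 ≈ 0.997900
step 2 [2y] swap r/1=169/19810: DF=(1 − 169/19810·(0.997900))/(1+169/19810) = 9831/10000 ≈ 0.983100
step 3 [3y] swap r/1=54/2927: DF=(1 − 54/2927·(0.997900+0.983100))/(1+54/2927) = 473/500 ≈ 0.946000
step 4 [4y] swap r/1=19/1290: DF=(1 − 19/1290·(0.997900+0.983100+0.946000))/(1+19/1290) = 943/1000 ≈ 0.943000
step 5 [5y] zero: DF = P = 9039/10000 ≈ 0.903900
step 6 [6y] zero: DF = P = 4351/5000 ≈ 0.870200
step 7 [7y] swap r/1=1619/64822: DF=(1 − 1619/64822·(0.997900+0.983100+0.946000+0.943000+0.903900+0.870200))/(1+1619/64822) = 8381/10000 ≈ 0.838100
step 8 [8y] bond c/1=2/25: DF=(87923/62500 − 2/25·(0.997900+0.983100+0.946000+0.943000+0.903900+0.870200+0.838100))/(1+2/25) = 514/625 ≈ 0.822400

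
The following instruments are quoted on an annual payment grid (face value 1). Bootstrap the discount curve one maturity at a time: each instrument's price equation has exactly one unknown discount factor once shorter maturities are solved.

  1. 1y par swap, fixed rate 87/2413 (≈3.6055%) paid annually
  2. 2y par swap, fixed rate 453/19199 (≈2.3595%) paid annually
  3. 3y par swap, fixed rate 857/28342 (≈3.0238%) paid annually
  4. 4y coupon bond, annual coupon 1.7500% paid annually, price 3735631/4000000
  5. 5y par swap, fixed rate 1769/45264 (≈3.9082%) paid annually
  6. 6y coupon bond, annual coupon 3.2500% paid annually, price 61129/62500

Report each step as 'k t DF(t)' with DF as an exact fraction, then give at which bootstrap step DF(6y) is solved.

step 1 [1y] swap r/1=87/2413: DF=(1 − 87/2413·(0))/(1+87/2413) = 2413/2500 ≈ 0.965200
step 2 [2y] swap r/1=453/19199: DF=(1 − 453/19199·(0.965200))/(1+453/19199) = 9547/10000 ≈ 0.954700
step 3 [3y] swap r/1=857/28342: DF=(1 − 857/28342·(0.965200+0.954700))/(1+857/28342) = 9143/10000 ≈ 0.914300
step 4 [4y] bond c/1=7/400: DF=(3735631/4000000 − 7/400·(0.965200+0.954700+0.914300))/(1+7/400) = 8691/10000 ≈ 0.869100
step 5 [5y] swap r/1=1769/45264: DF=(1 − 1769/45264·(0.965200+0.954700+0.914300+0.869100))/(1+1769/45264) = 8231/10000 ≈ 0.823100
step 6 [6y] bond c/1=13/400: DF=(61129/62500 − 13/400·(0.965200+0.954700+0.914300+0.869100+0.823100))/(1+13/400) = 503/625 ≈ 0.804800

1 1 2413/2500
2 2 9547/10000
3 3 9143/10000
4 4 8691/10000
5 5 8231/10000
6 6 503/625
DF(6y) is solved at step 6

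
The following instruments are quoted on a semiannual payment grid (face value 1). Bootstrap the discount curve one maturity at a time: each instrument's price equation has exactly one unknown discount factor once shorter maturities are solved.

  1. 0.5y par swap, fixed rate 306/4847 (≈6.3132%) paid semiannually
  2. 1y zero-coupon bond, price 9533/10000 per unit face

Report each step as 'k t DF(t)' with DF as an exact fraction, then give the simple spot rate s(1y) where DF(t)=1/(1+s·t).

1 1/2 4847/5000
2 1 9533/10000
s(1y) = (1/(9533/10000) − 1)/(1) = 467/9533 ≈ 4.8988%

step 1 [0.5y] swap r/2=153/4847: DF=(1 − 153/4847·(0))/(1+153/4847) = 4847/5000 ≈ 0.969400
step 2 [1y] zero: DF = P = 9533/10000 ≈ 0.953300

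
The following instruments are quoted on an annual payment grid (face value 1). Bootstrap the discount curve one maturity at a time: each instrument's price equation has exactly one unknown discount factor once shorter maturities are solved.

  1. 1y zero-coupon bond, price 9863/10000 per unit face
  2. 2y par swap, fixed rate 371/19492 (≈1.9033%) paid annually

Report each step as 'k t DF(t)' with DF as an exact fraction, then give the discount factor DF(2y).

step 1 [1y] zero: DF = P = 9863/10000 ≈ 0.986300
step 2 [2y] swap r/1=371/19492: DF=(1 − 371/19492·(0.986300))/(1+371/19492) = 9629/10000 ≈ 0.962900

1 1 9863/10000
2 2 9629/10000
DF(2y) = 9629/10000 ≈ 0.962900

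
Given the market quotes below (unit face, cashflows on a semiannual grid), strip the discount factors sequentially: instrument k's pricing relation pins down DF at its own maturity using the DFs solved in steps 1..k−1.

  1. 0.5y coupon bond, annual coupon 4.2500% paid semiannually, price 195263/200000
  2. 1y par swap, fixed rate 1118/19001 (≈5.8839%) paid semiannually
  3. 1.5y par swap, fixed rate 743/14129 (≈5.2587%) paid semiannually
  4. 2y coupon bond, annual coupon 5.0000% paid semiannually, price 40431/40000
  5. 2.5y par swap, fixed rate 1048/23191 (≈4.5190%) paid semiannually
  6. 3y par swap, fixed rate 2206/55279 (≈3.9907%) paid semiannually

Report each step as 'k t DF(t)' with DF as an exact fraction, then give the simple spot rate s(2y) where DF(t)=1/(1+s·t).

step 1 [0.5y] bond c/2=17/800: DF=(195263/200000 − 17/800·(0))/(1+17/800) = 239/250 ≈ 0.956000
step 2 [1y] swap r/2=559/19001: DF=(1 − 559/19001·(0.956000))/(1+559/19001) = 9441/10000 ≈ 0.944100
step 3 [1.5y] swap r/2=743/28258: DF=(1 − 743/28258·(0.956000+0.944100))/(1+743/28258) = 9257/10000 ≈ 0.925700
step 4 [2y] bond c/2=1/40: DF=(40431/40000 − 1/40·(0.956000+0.944100+0.925700))/(1+1/40) = 2293/2500 ≈ 0.917200
step 5 [2.5y] swap r/2=524/23191: DF=(1 − 524/23191·(0.956000+0.944100+0.925700+0.917200))/(1+524/23191) = 1119/1250 ≈ 0.895200
step 6 [3y] swap r/2=1103/55279: DF=(1 − 1103/55279·(0.956000+0.944100+0.925700+0.917200+0.895200))/(1+1103/55279) = 8897/10000 ≈ 0.889700

1 1/2 239/250
2 1 9441/10000
3 3/2 9257/10000
4 2 2293/2500
5 5/2 1119/1250
6 3 8897/10000
s(2y) = (1/(2293/2500) − 1)/(2) = 207/4586 ≈ 4.5137%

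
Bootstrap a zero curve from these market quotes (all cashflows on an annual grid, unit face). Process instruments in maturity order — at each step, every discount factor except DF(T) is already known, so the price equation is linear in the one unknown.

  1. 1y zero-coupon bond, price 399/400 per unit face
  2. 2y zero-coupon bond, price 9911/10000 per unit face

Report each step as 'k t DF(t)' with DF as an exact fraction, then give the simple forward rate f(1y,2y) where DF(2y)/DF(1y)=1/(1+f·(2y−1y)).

step 1 [1y] zero: DF = P = 399/400 ≈ 0.997500
step 2 [2y] zero: DF = P = 9911/10000 ≈ 0.991100

1 1 399/400
2 2 9911/10000
f(1y,2y) = ((399/400)/(9911/10000) − 1)/(1) = 64/9911 ≈ 0.6457%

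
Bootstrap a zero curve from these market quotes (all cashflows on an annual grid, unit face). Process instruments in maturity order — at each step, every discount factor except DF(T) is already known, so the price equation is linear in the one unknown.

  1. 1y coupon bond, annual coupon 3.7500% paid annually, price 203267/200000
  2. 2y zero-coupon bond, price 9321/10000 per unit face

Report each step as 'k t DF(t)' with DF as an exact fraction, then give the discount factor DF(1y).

1 1 2449/2500
2 2 9321/10000
DF(1y) = 2449/2500 ≈ 0.979600

step 1 [1y] bond c/1=3/80: DF=(203267/200000 − 3/80·(0))/(1+3/80) = 2449/2500 ≈ 0.979600
step 2 [2y] zero: DF = P = 9321/10000 ≈ 0.932100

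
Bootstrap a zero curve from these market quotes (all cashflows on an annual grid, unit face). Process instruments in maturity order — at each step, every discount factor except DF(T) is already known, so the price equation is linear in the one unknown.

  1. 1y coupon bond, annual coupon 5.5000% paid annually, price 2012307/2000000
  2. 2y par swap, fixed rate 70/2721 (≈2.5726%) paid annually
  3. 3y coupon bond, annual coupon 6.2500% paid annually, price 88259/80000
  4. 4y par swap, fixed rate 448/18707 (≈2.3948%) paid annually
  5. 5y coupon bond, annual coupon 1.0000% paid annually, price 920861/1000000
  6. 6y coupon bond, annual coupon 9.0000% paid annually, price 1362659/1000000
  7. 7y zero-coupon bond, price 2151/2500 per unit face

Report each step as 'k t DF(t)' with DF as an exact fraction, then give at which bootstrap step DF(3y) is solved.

step 1 [1y] bond c/1=11/200: DF=(2012307/2000000 − 11/200·(0))/(1+11/200) = 9537/10000 ≈ 0.953700
step 2 [2y] swap r/1=70/2721: DF=(1 − 70/2721·(0.953700))/(1+70/2721) = 951/1000 ≈ 0.951000
step 3 [3y] bond c/1=1/16: DF=(88259/80000 − 1/16·(0.953700+0.951000))/(1+1/16) = 9263/10000 ≈ 0.926300
step 4 [4y] swap r/1=448/18707: DF=(1 − 448/18707·(0.953700+0.951000+0.926300))/(1+448/18707) = 569/625 ≈ 0.910400
step 5 [5y] bond c/1=1/100: DF=(920861/1000000 − 1/100·(0.953700+0.951000+0.926300+0.910400))/(1+1/100) = 8747/10000 ≈ 0.874700
step 6 [6y] bond c/1=9/100: DF=(1362659/1000000 − 9/100·(0.953700+0.951000+0.926300+0.910400+0.874700))/(1+9/100) = 869/1000 ≈ 0.869000
step 7 [7y] zero: DF = P = 2151/2500 ≈ 0.860400

1 1 9537/10000
2 2 951/1000
3 3 9263/10000
4 4 569/625
5 5 8747/10000
6 6 869/1000
7 7 2151/2500
DF(3y) is solved at step 3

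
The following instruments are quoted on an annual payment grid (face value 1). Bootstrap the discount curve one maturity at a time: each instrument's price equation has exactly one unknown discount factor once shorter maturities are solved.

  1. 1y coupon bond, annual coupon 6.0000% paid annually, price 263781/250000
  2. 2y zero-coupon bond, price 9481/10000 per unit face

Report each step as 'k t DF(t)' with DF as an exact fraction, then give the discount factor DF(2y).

1 1 4977/5000
2 2 9481/10000
DF(2y) = 9481/10000 ≈ 0.948100

step 1 [1y] bond c/1=3/50: DF=(263781/250000 − 3/50·(0))/(1+3/50) = 4977/5000 ≈ 0.995400
step 2 [2y] zero: DF = P = 9481/10000 ≈ 0.948100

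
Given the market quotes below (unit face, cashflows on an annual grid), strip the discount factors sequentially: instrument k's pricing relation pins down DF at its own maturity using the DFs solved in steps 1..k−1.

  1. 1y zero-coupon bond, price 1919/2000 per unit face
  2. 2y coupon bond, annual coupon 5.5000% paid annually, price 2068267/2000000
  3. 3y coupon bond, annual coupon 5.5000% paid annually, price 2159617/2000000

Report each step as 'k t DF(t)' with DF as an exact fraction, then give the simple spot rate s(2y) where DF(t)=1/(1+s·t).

1 1 1919/2000
2 2 4651/5000
3 3 37/40
s(2y) = (1/(4651/5000) − 1)/(2) = 349/9302 ≈ 3.7519%

step 1 [1y] zero: DF = P = 1919/2000 ≈ 0.959500
step 2 [2y] bond c/1=11/200: DF=(2068267/2000000 − 11/200·(0.959500))/(1+11/200) = 4651/5000 ≈ 0.930200
step 3 [3y] bond c/1=11/200: DF=(2159617/2000000 − 11/200·(0.959500+0.930200))/(1+11/200) = 37/40 ≈ 0.925000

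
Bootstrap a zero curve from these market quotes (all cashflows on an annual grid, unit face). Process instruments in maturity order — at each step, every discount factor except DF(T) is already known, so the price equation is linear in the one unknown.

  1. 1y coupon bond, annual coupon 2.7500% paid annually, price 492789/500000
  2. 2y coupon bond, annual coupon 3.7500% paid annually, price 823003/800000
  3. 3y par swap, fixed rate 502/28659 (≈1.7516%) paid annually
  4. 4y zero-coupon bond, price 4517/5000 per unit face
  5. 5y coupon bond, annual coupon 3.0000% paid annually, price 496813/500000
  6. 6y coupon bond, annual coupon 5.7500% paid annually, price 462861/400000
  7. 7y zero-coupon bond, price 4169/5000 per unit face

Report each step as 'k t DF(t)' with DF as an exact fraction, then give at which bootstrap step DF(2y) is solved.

1 1 1199/1250
2 2 9569/10000
3 3 4749/5000
4 4 4517/5000
5 5 8549/10000
6 6 2107/2500
7 7 4169/5000
DF(2y) is solved at step 2

step 1 [1y] bond c/1=11/400: DF=(492789/500000 − 11/400·(0))/(1+11/400) = 1199/1250 ≈ 0.959200
step 2 [2y] bond c/1=3/80: DF=(823003/800000 − 3/80·(0.959200))/(1+3/80) = 9569/10000 ≈ 0.956900
step 3 [3y] swap r/1=502/28659: DF=(1 − 502/28659·(0.959200+0.956900))/(1+502/28659) = 4749/5000 ≈ 0.949800
step 4 [4y] zero: DF = P = 4517/5000 ≈ 0.903400
step 5 [5y] bond c/1=3/100: DF=(496813/500000 − 3/100·(0.959200+0.956900+0.949800+0.903400))/(1+3/100) = 8549/10000 ≈ 0.854900
step 6 [6y] bond c/1=23/400: DF=(462861/400000 − 23/400·(0.959200+0.956900+0.949800+0.903400+0.854900))/(1+23/400) = 2107/2500 ≈ 0.842800
step 7 [7y] zero: DF = P = 4169/5000 ≈ 0.833800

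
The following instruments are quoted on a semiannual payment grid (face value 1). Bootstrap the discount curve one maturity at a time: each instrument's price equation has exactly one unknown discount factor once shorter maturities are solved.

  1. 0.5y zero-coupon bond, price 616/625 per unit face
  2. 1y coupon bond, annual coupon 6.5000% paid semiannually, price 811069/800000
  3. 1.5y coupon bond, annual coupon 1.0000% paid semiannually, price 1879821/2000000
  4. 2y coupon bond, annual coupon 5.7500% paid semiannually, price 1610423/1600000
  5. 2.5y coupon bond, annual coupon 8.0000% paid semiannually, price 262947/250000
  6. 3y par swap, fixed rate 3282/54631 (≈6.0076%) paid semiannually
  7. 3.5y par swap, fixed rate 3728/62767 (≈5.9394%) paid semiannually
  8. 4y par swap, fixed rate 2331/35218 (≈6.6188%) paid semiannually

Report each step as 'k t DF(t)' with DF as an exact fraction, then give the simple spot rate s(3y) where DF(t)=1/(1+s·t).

1 1/2 616/625
2 1 9509/10000
3 3/2 1157/1250
4 2 1123/1250
5 5/2 8667/10000
6 3 8359/10000
7 7/2 1017/1250
8 4 7669/10000
s(3y) = (1/(8359/10000) − 1)/(3) = 547/8359 ≈ 6.5438%

step 1 [0.5y] zero: DF = P = 616/625 ≈ 0.985600
step 2 [1y] bond c/2=13/400: DF=(811069/800000 − 13/400·(0.985600))/(1+13/400) = 9509/10000 ≈ 0.950900
step 3 [1.5y] bond c/2=1/200: DF=(1879821/2000000 − 1/200·(0.985600+0.950900))/(1+1/200) = 1157/1250 ≈ 0.925600
step 4 [2y] bond c/2=23/800: DF=(1610423/1600000 − 23/800·(0.985600+0.950900+0.925600))/(1+23/800) = 1123/1250 ≈ 0.898400
step 5 [2.5y] bond c/2=1/25: DF=(262947/250000 − 1/25·(0.985600+0.950900+0.925600+0.898400))/(1+1/25) = 8667/10000 ≈ 0.866700
step 6 [3y] swap r/2=1641/54631: DF=(1 − 1641/54631·(0.985600+0.950900+0.925600+0.898400+0.866700))/(1+1641/54631) = 8359/10000 ≈ 0.835900
step 7 [3.5y] swap r/2=1864/62767: DF=(1 − 1864/62767·(0.985600+0.950900+0.925600+0.898400+0.866700+0.835900))/(1+1864/62767) = 1017/1250 ≈ 0.813600
step 8 [4y] swap r/2=2331/70436: DF=(1 − 2331/70436·(0.985600+0.950900+0.925600+0.898400+0.866700+0.835900+0.813600))/(1+2331/70436) = 7669/10000 ≈ 0.766900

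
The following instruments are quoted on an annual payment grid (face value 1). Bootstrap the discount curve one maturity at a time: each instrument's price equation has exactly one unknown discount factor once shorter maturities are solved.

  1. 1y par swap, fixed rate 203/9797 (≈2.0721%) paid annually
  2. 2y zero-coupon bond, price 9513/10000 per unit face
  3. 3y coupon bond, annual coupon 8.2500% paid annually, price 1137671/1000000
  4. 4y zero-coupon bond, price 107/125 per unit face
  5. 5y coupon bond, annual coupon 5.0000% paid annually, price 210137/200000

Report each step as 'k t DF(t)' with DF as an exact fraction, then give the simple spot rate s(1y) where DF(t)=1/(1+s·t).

1 1 9797/10000
2 2 9513/10000
3 3 4519/5000
4 4 107/125
5 5 8249/10000
s(1y) = (1/(9797/10000) − 1)/(1) = 203/9797 ≈ 2.0721%

step 1 [1y] swap r/1=203/9797: DF=(1 − 203/9797·(0))/(1+203/9797) = 9797/10000 ≈ 0.979700
step 2 [2y] zero: DF = P = 9513/10000 ≈ 0.951300
step 3 [3y] bond c/1=33/400: DF=(1137671/1000000 − 33/400·(0.979700+0.951300))/(1+33/400) = 4519/5000 ≈ 0.903800
step 4 [4y] zero: DF = P = 107/125 ≈ 0.856000
step 5 [5y] bond c/1=1/20: DF=(210137/200000 − 1/20·(0.979700+0.951300+0.903800+0.856000))/(1+1/20) = 8249/10000 ≈ 0.824900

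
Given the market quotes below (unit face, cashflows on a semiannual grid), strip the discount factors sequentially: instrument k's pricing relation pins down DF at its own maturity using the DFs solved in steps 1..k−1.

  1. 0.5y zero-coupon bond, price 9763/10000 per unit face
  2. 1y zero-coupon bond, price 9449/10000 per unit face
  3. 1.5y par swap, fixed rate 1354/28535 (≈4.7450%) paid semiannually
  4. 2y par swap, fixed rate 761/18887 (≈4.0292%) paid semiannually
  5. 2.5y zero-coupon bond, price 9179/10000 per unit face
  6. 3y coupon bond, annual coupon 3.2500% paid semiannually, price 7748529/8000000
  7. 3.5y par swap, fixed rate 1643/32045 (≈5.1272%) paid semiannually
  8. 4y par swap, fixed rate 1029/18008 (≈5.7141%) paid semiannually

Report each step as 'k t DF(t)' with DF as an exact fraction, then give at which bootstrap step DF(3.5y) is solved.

1 1/2 9763/10000
2 1 9449/10000
3 3/2 9323/10000
4 2 9239/10000
5 5/2 9179/10000
6 3 439/500
7 7/2 8357/10000
8 4 3971/5000
DF(3.5y) is solved at step 7

step 1 [0.5y] zero: DF = P = 9763/10000 ≈ 0.976300
step 2 [1y] zero: DF = P = 9449/10000 ≈ 0.944900
step 3 [1.5y] swap r/2=677/28535: DF=(1 − 677/28535·(0.976300+0.944900))/(1+677/28535) = 9323/10000 ≈ 0.932300
step 4 [2y] swap r/2=761/37774: DF=(1 − 761/37774·(0.976300+0.944900+0.932300))/(1+761/37774) = 9239/10000 ≈ 0.923900
step 5 [2.5y] zero: DF = P = 9179/10000 ≈ 0.917900
step 6 [3y] bond c/2=13/800: DF=(7748529/8000000 − 13/800·(0.976300+0.944900+0.932300+0.923900+0.917900))/(1+13/800) = 439/500 ≈ 0.878000
step 7 [3.5y] swap r/2=1643/64090: DF=(1 − 1643/64090·(0.976300+0.944900+0.932300+0.923900+0.917900+0.878000))/(1+1643/64090) = 8357/10000 ≈ 0.835700
step 8 [4y] swap r/2=1029/36016: DF=(1 − 1029/36016·(0.976300+0.944900+0.932300+0.923900+0.917900+0.878000+0.835700))/(1+1029/36016) = 3971/5000 ≈ 0.794200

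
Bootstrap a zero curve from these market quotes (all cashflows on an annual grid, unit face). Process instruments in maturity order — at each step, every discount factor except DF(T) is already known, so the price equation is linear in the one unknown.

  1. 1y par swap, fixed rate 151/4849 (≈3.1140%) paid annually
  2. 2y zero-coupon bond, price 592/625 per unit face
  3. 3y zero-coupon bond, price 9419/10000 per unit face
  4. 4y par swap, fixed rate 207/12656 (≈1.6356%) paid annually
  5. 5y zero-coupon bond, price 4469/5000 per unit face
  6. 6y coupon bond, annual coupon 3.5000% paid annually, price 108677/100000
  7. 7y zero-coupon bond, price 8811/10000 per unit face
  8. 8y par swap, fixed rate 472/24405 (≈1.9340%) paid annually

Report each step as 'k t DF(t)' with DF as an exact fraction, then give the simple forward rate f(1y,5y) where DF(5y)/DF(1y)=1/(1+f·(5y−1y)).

step 1 [1y] swap r/1=151/4849: DF=(1 − 151/4849·(0))/(1+151/4849) = 4849/5000 ≈ 0.969800
step 2 [2y] zero: DF = P = 592/625 ≈ 0.947200
step 3 [3y] zero: DF = P = 9419/10000 ≈ 0.941900
step 4 [4y] swap r/1=207/12656: DF=(1 − 207/12656·(0.969800+0.947200+0.941900))/(1+207/12656) = 9379/10000 ≈ 0.937900
step 5 [5y] zero: DF = P = 4469/5000 ≈ 0.893800
step 6 [6y] bond c/1=7/200: DF=(108677/100000 − 7/200·(0.969800+0.947200+0.941900+0.937900+0.893800))/(1+7/200) = 4457/5000 ≈ 0.891400
step 7 [7y] zero: DF = P = 8811/10000 ≈ 0.881100
step 8 [8y] swap r/1=472/24405: DF=(1 − 472/24405·(0.969800+0.947200+0.941900+0.937900+0.893800+0.891400+0.881100))/(1+472/24405) = 1073/1250 ≈ 0.858400

1 1 4849/5000
2 2 592/625
3 3 9419/10000
4 4 9379/10000
5 5 4469/5000
6 6 4457/5000
7 7 8811/10000
8 8 1073/1250
f(1y,5y) = ((4849/5000)/(4469/5000) − 1)/(4) = 95/4469 ≈ 2.1258%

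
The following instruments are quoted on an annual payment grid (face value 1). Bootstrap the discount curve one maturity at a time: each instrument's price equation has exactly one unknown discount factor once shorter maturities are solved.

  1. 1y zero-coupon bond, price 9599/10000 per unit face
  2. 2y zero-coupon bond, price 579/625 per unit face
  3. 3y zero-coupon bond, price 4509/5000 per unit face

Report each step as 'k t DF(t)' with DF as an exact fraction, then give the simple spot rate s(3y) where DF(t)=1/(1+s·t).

step 1 [1y] zero: DF = P = 9599/10000 ≈ 0.959900
step 2 [2y] zero: DF = P = 579/625 ≈ 0.926400
step 3 [3y] zero: DF = P = 4509/5000 ≈ 0.901800

1 1 9599/10000
2 2 579/625
3 3 4509/5000
s(3y) = (1/(4509/5000) − 1)/(3) = 491/13527 ≈ 3.6298%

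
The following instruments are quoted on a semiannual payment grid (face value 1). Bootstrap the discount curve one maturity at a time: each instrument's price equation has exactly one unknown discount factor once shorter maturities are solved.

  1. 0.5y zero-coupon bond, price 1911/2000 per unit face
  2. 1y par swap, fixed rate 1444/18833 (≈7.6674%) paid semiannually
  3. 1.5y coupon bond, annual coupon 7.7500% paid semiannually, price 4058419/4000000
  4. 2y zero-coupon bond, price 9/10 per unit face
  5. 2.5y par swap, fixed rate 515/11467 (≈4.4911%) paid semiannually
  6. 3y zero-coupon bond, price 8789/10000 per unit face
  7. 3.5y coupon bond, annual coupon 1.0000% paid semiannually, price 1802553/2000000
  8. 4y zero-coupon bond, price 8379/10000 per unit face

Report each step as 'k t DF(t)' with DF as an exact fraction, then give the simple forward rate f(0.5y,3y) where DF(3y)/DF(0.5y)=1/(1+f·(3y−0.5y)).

step 1 [0.5y] zero: DF = P = 1911/2000 ≈ 0.955500
step 2 [1y] swap r/2=722/18833: DF=(1 − 722/18833·(0.955500))/(1+722/18833) = 4639/5000 ≈ 0.927800
step 3 [1.5y] bond c/2=31/800: DF=(4058419/4000000 − 31/800·(0.955500+0.927800))/(1+31/800) = 1813/2000 ≈ 0.906500
step 4 [2y] zero: DF = P = 9/10 ≈ 0.900000
step 5 [2.5y] swap r/2=515/22934: DF=(1 − 515/22934·(0.955500+0.927800+0.906500+0.900000))/(1+515/22934) = 897/1000 ≈ 0.897000
step 6 [3y] zero: DF = P = 8789/10000 ≈ 0.878900
step 7 [3.5y] bond c/2=1/200: DF=(1802553/2000000 − 1/200·(0.955500+0.927800+0.906500+0.900000+0.897000+0.878900))/(1+1/200) = 1087/1250 ≈ 0.869600
step 8 [4y] zero: DF = P = 8379/10000 ≈ 0.837900

1 1/2 1911/2000
2 1 4639/5000
3 3/2 1813/2000
4 2 9/10
5 5/2 897/1000
6 3 8789/10000
7 7/2 1087/1250
8 4 8379/10000
f(0.5y,3y) = ((1911/2000)/(8789/10000) − 1)/(5/2) = 1532/43945 ≈ 3.4862%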